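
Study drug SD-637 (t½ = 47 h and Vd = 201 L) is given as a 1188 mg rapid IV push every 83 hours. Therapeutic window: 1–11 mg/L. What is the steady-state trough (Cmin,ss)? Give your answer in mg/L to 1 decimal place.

2.5 mg/L

τ/t½ = 83/47 ≈ 1.766, so fraction remaining f = (1/2)^(83/47) ≈ 0.2940.
At steady state, accumulation factor R = 1/(1 − e^(−kτ)) ≈ 1.4164.
Each bolus raises the concentration by D/Vd = 1188/201 ≈ 5.910 mg/L.
Cmax,ss = C₀/(1 − f) ≈ 5.910/0.7060 ≈ 8.371 mg/L.
Steady-state trough Cmin,ss = Cmax,ss·f ≈ 8.371 × 0.2940 ≈ 2.461 mg/L.
Trough 2.5 mg/L vs MEC 1 mg/L: adequate.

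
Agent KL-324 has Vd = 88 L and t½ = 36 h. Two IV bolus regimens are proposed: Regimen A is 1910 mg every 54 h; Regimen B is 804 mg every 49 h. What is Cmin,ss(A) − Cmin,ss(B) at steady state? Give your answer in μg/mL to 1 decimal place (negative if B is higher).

Regimen A: f = (1/2)^(54/36) ≈ 0.3536; Cmin,ss = (1910/88)·f/(1−f) ≈ 11.873 μg/mL.
Regimen B: f = (1/2)^(49/36) ≈ 0.3893; Cmin,ss = (804/88)·f/(1−f) ≈ 5.824 μg/mL.
Difference ≈ 11.873 − 5.824 ≈ 6.049 μg/mL.

6.0 μg/mL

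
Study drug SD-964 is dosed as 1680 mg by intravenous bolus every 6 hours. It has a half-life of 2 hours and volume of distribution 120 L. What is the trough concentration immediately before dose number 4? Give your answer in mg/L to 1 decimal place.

f = (1/2)^(τ/t½) = (1/2)^(6/2) ≈ 0.1250.
C₀ = D/Vd = 1680/120 ≈ 14.000 mg/L.
Before the 4th dose, 3 doses have been given. Superposition: Cmin = C₀·(f + f² + … + f^3).
≈ 14.000 × (0.1250 + 0.0156 + 0.0020) ≈ 14.000 × 0.1426 ≈ 1.996 mg/L.

2.0 mg/L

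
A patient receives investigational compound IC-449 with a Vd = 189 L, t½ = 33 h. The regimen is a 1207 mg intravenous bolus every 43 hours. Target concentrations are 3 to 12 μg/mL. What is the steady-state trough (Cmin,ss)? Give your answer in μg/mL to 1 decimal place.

Over one 43-h interval, 43/33 ≈ 1.303 half-lives elapse, leaving f ≈ 0.4053 of each dose.
At steady state, accumulation factor R = 1/(1 − e^(−kτ)) ≈ 1.6815.
Single-dose peak C₀ = D/Vd = 1207/189 ≈ 6.386 μg/mL.
Steady-state peak Cmax,ss = C₀·R ≈ 6.386 × 1.6815 ≈ 10.738 μg/mL.
Steady-state trough Cmin,ss = Cmax,ss·f ≈ 10.738 × 0.4053 ≈ 4.352 μg/mL.
Trough 4.4 μg/mL vs MEC 3 μg/mL: adequate.

4.4 μg/mL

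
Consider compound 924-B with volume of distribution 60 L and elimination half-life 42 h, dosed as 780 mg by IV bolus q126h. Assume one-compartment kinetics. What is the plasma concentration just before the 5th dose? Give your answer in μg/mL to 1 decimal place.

1.9 μg/mL

f = (1/2)^(τ/t½) = (1/2)^(126/42) ≈ 0.1250.
C₀ = D/Vd = 780/60 ≈ 13.000 μg/mL.
Before the 5th dose, 4 doses have been given. Superposition: Cmin = C₀·(f + f² + … + f^4).
≈ 13.000 × (0.1250 + 0.0156 + 0.0020 + 0.0002) ≈ 13.000 × 0.1428 ≈ 1.856 μg/mL.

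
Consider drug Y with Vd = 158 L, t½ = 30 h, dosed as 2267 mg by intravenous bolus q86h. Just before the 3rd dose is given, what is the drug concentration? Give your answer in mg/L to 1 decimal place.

f = (1/2)^(τ/t½) = (1/2)^(86/30) ≈ 0.1371.
C₀ = D/Vd = 2267/158 ≈ 14.348 mg/L.
Before the 3rd dose, 2 doses have been given. Superposition: Cmin = C₀·(f + f²).
≈ 14.348 × (0.1371 + 0.0188) ≈ 14.348 × 0.1559 ≈ 2.237 mg/L.

2.2 mg/L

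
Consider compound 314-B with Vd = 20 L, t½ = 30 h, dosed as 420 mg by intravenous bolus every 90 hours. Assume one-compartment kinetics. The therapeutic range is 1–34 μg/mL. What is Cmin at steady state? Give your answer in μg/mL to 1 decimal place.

τ = 90 h = 3 half-lives, so f = (1/2)^3 = 0.125.
At steady state, R = 1/(1 − 0.125) = 8/7.
Single-dose peak C₀ = D/Vd = 420/20 = 21 μg/mL.
Steady-state peak Cmax,ss = C₀·R = 21 × 8/7 ≈ 24.000 μg/mL.
Steady-state trough Cmin,ss = Cmax,ss·f ≈ 24.000 × 0.125 ≈ 3.000 μg/mL.
Trough 3.0 μg/mL vs MEC 1 μg/mL: adequate.

3.0 μg/mL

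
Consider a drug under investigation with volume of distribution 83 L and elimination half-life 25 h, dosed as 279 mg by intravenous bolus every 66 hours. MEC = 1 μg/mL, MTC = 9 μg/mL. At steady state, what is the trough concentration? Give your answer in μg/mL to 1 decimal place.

0.6 μg/mL

k = ln2/t½ = ln2/25 ≈ 0.027726 h⁻¹; fraction remaining f = e^(−kτ) = e^(−0.027726×66) ≈ 0.1604.
Single-dose peak C₀ = D/Vd = 279/83 ≈ 3.361 μg/mL.
Steady-state trough Cmin,ss = C₀·f/(1−f) ≈ 3.361 × 0.1604/0.8396 ≈ 0.642 μg/mL.
Trough 0.6 μg/mL vs MEC 1 μg/mL: subtherapeutic.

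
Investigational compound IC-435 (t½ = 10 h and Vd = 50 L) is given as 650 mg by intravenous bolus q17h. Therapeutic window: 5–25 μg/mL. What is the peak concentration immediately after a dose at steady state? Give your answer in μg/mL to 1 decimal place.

18.8 μg/mL

τ/t½ = 17/10 ≈ 1.7, so fraction remaining f = (1/2)^(17/10) ≈ 0.3078.
Accumulation ratio R = 1/(1 − f) ≈ 1/0.6922 ≈ 1.4447.
Single-dose peak C₀ = D/Vd = 650/50 ≈ 13.000 μg/mL.
Steady-state peak Cmax,ss = C₀·R ≈ 13.000 × 1.4447 ≈ 18.781 μg/mL.
Peak 18.8 μg/mL vs MTC 25 μg/mL: below toxic threshold.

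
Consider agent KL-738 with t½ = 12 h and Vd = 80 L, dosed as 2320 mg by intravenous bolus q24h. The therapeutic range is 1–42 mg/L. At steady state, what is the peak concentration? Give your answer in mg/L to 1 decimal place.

38.7 mg/L

τ = 24 h = 2 half-lives, so f = (1/2)^2 = 0.25.
At steady state, R = 1/(1 − 0.25) = 4/3.
Single-dose peak C₀ = D/Vd = 2320/80 = 29 mg/L.
Steady-state peak Cmax,ss = C₀·R = 29 × 4/3 ≈ 38.667 mg/L.
Peak 38.7 mg/L vs MTC 42 mg/L: below toxic threshold.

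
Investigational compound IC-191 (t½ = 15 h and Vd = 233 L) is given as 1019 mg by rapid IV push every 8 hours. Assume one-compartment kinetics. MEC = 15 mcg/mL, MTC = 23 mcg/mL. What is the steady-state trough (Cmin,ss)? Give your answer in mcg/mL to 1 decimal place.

9.8 mcg/mL

τ/t½ = 8/15 ≈ 0.53333, so fraction remaining f = (1/2)^(8/15) ≈ 0.6910.
Each bolus raises the concentration by D/Vd = 1019/233 ≈ 4.373 mcg/mL.
Steady-state trough Cmin,ss = C₀·f/(1−f) ≈ 4.373 × 0.6910/0.3090 ≈ 9.779 mcg/mL.
Trough 9.8 mcg/mL vs MEC 15 mcg/mL: subtherapeutic.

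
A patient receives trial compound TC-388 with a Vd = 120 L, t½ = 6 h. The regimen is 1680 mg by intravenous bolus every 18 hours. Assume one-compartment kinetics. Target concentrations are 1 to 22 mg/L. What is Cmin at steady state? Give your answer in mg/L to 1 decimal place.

τ = 18 h = 3 half-lives, so f = (1/2)^3 = 0.125.
Accumulation ratio R = 1/(1 − f) = 1/0.875 = 8/7.
Single-dose peak C₀ = D/Vd = 1680/120 = 14 mg/L.
Steady-state peak Cmax,ss = C₀·R = 14 × 8/7 ≈ 16.000 mg/L.
Steady-state trough Cmin,ss = Cmax,ss·f ≈ 16.000 × 0.125 ≈ 2.000 mg/L.
Trough 2.0 mg/L vs MEC 1 mg/L: adequate.

2.0 mg/L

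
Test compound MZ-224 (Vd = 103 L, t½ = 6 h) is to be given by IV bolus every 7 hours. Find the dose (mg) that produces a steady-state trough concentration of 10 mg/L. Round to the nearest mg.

1282 mg

τ/t½ = 7/6 ≈ 1.1667, so f = (1/2)^(7/6) ≈ 0.445449.
Cmin,ss = (D/Vd)·f/(1−f), so D = Cmin,ss·Vd·(1−f)/f.
D = 10 × 103 × (1−f)/f ≈ 10 × 103 × 1.24493 ≈ 1282.28 mg.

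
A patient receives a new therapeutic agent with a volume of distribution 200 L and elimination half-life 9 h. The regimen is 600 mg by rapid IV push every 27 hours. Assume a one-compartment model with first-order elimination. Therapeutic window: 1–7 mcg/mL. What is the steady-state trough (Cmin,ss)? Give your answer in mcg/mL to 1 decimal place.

0.4 mcg/mL

The dosing interval is 3 half-lives, so f = 2^(−3) = 0.125.
At steady state, R = 1/(1 − 0.125) = 8/7.
Single-dose peak C₀ = D/Vd = 600/200 = 3 mcg/mL.
Steady-state peak Cmax,ss = C₀·R = 3 × 8/7 ≈ 3.429 mcg/mL.
Steady-state trough Cmin,ss = Cmax,ss·f ≈ 3.429 × 0.125 ≈ 0.429 mcg/mL.
Trough 0.4 mcg/mL vs MEC 1 mcg/mL: subtherapeutic.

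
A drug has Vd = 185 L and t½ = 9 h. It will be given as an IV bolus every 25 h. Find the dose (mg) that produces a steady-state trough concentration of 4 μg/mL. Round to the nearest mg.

4335 mg

τ/t½ = 25/9 ≈ 2.7778, so f = (1/2)^(25/9) ≈ 0.145816.
Cmin,ss = (D/Vd)·f/(1−f), so D = Cmin,ss·Vd·(1−f)/f.
D = 4 × 185 × (1−f)/f ≈ 4 × 185 × 5.85796 ≈ 4334.89 mg.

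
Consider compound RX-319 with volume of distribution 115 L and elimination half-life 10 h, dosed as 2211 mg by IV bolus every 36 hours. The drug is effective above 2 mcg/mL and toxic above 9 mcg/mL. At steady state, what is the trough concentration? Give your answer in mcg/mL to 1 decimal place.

k = ln2/t½ = ln2/10 ≈ 0.069315 h⁻¹; fraction remaining f = e^(−kτ) = e^(−0.069315×36) ≈ 0.0825.
Accumulation ratio R = 1/(1 − f) ≈ 1/0.9175 ≈ 1.0899.
Each bolus raises the concentration by D/Vd = 2211/115 ≈ 19.226 mcg/mL.
Cmax,ss = C₀/(1 − f) ≈ 19.226/0.9175 ≈ 20.955 mcg/mL.
Steady-state trough Cmin,ss = Cmax,ss·f ≈ 20.955 × 0.0825 ≈ 1.729 mcg/mL.
Trough 1.7 mcg/mL vs MEC 2 mcg/mL: subtherapeutic.

1.7 mcg/mL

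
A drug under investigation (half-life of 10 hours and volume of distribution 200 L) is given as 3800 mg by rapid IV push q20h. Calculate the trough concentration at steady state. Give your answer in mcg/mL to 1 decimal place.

6.3 mcg/mL

The dosing interval is 2 half-lives, so f = 2^(−2) = 0.25.
Accumulation ratio R = 1/(1 − f) = 1/0.75 = 4/3.
Single-dose peak C₀ = D/Vd = 3800/200 = 19 mcg/mL.
Steady-state peak Cmax,ss = C₀·R = 19 × 4/3 ≈ 25.333 mcg/mL.
Steady-state trough Cmin,ss = Cmax,ss·f ≈ 25.333 × 0.25 ≈ 6.333 mcg/mL.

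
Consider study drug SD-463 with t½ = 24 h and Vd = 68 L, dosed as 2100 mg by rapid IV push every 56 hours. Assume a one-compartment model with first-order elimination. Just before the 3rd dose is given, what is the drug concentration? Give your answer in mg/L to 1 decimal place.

7.3 mg/L

f = (1/2)^(τ/t½) = (1/2)^(56/24) ≈ 0.1984.
C₀ = D/Vd = 2100/68 ≈ 30.882 mg/L.
Before the 3rd dose, 2 doses have been given. Superposition: Cmin = C₀·(f + f²).
≈ 30.882 × (0.1984 + 0.0394) ≈ 30.882 × 0.2378 ≈ 7.344 mg/L.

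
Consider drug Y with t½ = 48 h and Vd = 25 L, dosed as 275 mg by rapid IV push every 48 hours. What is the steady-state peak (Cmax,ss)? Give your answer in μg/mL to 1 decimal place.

The dosing interval is 1 half-life, so f = 2^(−1) = 0.5.
Accumulation ratio R = 1/(1 − f) = 1/0.5 = 2/1.
Single-dose peak C₀ = D/Vd = 275/25 = 11 μg/mL.
Steady-state peak Cmax,ss = C₀·R = 11 × 2/1 ≈ 22.000 μg/mL.

22.0 μg/mL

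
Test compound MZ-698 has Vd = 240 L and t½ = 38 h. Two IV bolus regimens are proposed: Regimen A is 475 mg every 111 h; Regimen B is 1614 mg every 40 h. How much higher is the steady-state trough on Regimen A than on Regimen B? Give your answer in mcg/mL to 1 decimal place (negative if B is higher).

-6.0 mcg/mL

Regimen A: f = (1/2)^(111/38) ≈ 0.1320; Cmin,ss = (475/240)·f/(1−f) ≈ 0.301 mcg/mL.
Regimen B: f = (1/2)^(40/38) ≈ 0.4821; Cmin,ss = (1614/240)·f/(1−f) ≈ 6.260 mcg/mL.
Difference ≈ 0.301 − 6.260 ≈ -5.959 mcg/mL.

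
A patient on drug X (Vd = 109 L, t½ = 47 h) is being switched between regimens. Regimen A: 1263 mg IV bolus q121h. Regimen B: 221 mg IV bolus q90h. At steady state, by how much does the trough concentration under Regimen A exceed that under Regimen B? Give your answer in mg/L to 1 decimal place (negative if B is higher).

1.6 mg/L

Regimen A: f = (1/2)^(121/47) ≈ 0.1679; Cmin,ss = (1263/109)·f/(1−f) ≈ 2.338 mg/L.
Regimen B: f = (1/2)^(90/47) ≈ 0.2652; Cmin,ss = (221/109)·f/(1−f) ≈ 0.732 mg/L.
Difference ≈ 2.338 − 0.732 ≈ 1.606 mg/L.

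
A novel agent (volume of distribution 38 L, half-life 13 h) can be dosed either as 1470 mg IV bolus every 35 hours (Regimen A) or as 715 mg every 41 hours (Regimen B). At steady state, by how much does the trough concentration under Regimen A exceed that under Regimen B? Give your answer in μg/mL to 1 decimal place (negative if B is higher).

4.7 μg/mL

Regimen A: f = (1/2)^(35/13) ≈ 0.1547; Cmin,ss = (1470/38)·f/(1−f) ≈ 7.080 μg/mL.
Regimen B: f = (1/2)^(41/13) ≈ 0.1124; Cmin,ss = (715/38)·f/(1−f) ≈ 2.383 μg/mL.
Difference ≈ 7.080 − 2.383 ≈ 4.697 μg/mL.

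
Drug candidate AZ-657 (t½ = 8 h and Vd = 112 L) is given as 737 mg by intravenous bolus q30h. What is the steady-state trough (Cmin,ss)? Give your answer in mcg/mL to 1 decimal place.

Over one 30-h interval, 30/8 ≈ 3.75 half-lives elapse, leaving f ≈ 0.0743 of each dose.
Single-dose peak C₀ = D/Vd = 737/112 ≈ 6.580 mcg/mL.
Steady-state trough Cmin,ss = C₀·f/(1−f) ≈ 6.580 × 0.0743/0.9257 ≈ 0.528 mcg/mL.

0.5 mcg/mL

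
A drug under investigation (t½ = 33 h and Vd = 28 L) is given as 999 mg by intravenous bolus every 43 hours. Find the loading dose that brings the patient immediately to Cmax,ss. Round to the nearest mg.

f = (1/2)^(43/33) ≈ 0.405274; accumulation ratio R = 1/(1−f) ≈ 1.68145.
Loading dose to hit Cmax,ss on first dose: D_load = D_maint·R ≈ 999 × 1.68145 ≈ 1679.77 mg.

1680 mg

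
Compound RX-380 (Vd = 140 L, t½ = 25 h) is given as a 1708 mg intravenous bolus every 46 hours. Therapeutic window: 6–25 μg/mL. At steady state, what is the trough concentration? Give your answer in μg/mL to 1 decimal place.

4.7 μg/mL

τ/t½ = 46/25 ≈ 1.84, so fraction remaining f = (1/2)^(46/25) ≈ 0.2793.
Single-dose peak C₀ = D/Vd = 1708/140 ≈ 12.200 μg/mL.
Steady-state trough Cmin,ss = C₀·f/(1−f) ≈ 12.200 × 0.2793/0.7207 ≈ 4.728 μg/mL.
Trough 4.7 μg/mL vs MEC 6 μg/mL: subtherapeutic.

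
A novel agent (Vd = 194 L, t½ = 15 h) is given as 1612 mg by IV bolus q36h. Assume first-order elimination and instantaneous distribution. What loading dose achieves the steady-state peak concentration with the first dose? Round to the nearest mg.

1989 mg

f = (1/2)^(36/15) ≈ 0.189465; accumulation ratio R = 1/(1−f) ≈ 1.23375.
Loading dose to hit Cmax,ss on first dose: D_load = D_maint·R ≈ 1612 × 1.23375 ≈ 1988.80 mg.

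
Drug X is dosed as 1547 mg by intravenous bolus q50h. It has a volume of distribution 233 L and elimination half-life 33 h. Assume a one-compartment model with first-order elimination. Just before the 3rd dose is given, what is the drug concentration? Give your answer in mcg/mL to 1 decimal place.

3.1 mcg/mL

f = (1/2)^(τ/t½) = (1/2)^(50/33) ≈ 0.3499.
C₀ = D/Vd = 1547/233 ≈ 6.639 mcg/mL.
Before the 3rd dose, 2 doses have been given. Superposition: Cmin = C₀·(f + f²).
≈ 6.639 × (0.3499 + 0.1224) ≈ 6.639 × 0.4723 ≈ 3.136 mcg/mL.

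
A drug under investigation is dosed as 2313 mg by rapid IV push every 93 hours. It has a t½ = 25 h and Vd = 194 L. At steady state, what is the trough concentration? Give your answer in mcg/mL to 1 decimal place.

1.0 mcg/mL

k = ln2/t½ = ln2/25 ≈ 0.027726 h⁻¹; fraction remaining f = e^(−kτ) = e^(−0.027726×93) ≈ 0.0759.
At steady state, accumulation factor R = 1/(1 − e^(−kτ)) ≈ 1.0821.
Each bolus raises the concentration by D/Vd = 2313/194 ≈ 11.923 mcg/mL.
Steady-state peak Cmax,ss = C₀·R ≈ 11.923 × 1.0821 ≈ 12.902 mcg/mL.
One interval later, Cmin,ss = Cmax,ss·e^(−kτ) ≈ 12.902 × 0.0759 ≈ 0.979 mcg/mL.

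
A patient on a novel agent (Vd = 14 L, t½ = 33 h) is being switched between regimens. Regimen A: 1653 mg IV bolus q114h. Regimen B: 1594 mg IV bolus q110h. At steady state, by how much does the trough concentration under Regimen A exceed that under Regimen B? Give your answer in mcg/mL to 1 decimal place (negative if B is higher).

Regimen A: f = (1/2)^(114/33) ≈ 0.0912; Cmin,ss = (1653/14)·f/(1−f) ≈ 11.849 mcg/mL.
Regimen B: f = (1/2)^(110/33) ≈ 0.0992; Cmin,ss = (1594/14)·f/(1−f) ≈ 12.538 mcg/mL.
Difference ≈ 11.849 − 12.538 ≈ -0.689 mcg/mL.

-0.7 mcg/mL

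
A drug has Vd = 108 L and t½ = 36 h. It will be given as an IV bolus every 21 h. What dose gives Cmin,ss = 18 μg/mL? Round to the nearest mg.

τ/t½ = 21/36 ≈ 0.58333, so f = (1/2)^(21/36) ≈ 0.667420.
Cmin,ss = (D/Vd)·f/(1−f), so D = Cmin,ss·Vd·(1−f)/f.
D = 18 × 108 × (1−f)/f ≈ 18 × 108 × 0.49831 ≈ 968.71 mg.

969 mg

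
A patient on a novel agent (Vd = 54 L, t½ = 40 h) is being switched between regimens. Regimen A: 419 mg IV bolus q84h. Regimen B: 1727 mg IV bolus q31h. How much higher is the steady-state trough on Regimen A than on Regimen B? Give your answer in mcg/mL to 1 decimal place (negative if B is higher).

-42.6 mcg/mL

Regimen A: f = (1/2)^(84/40) ≈ 0.2333; Cmin,ss = (419/54)·f/(1−f) ≈ 2.361 mcg/mL.
Regimen B: f = (1/2)^(31/40) ≈ 0.5844; Cmin,ss = (1727/54)·f/(1−f) ≈ 44.971 mcg/mL.
Difference ≈ 2.361 − 44.971 ≈ -42.610 mcg/mL.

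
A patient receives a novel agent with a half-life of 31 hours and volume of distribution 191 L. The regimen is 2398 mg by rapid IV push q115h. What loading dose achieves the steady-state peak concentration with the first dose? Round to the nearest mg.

2596 mg

f = (1/2)^(115/31) ≈ 0.076432; accumulation ratio R = 1/(1−f) ≈ 1.08276.
Loading dose to hit Cmax,ss on first dose: D_load = D_maint·R ≈ 2398 × 1.08276 ≈ 2596.46 mg.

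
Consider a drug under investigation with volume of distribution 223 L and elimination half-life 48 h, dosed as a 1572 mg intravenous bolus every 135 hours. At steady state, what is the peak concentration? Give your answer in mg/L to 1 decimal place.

8.2 mg/L

k = ln2/t½ = ln2/48 ≈ 0.014441 h⁻¹; fraction remaining f = e^(−kτ) = e^(−0.014441×135) ≈ 0.1423.
Accumulation ratio R = 1/(1 − f) ≈ 1/0.8577 ≈ 1.1659.
Single-dose peak C₀ = D/Vd = 1572/223 ≈ 7.049 mg/L.
Cmax,ss = C₀/(1 − f) ≈ 7.049/0.8577 ≈ 8.218 mg/L.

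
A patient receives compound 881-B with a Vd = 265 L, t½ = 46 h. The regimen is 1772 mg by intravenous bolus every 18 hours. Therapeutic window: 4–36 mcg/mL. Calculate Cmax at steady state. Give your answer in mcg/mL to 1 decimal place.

28.1 mcg/mL

k = ln2/t½ = ln2/46 ≈ 0.015068 h⁻¹; fraction remaining f = e^(−kτ) = e^(−0.015068×18) ≈ 0.7624.
Accumulation ratio R = 1/(1 − f) ≈ 1/0.2376 ≈ 4.2088.
Each bolus raises the concentration by D/Vd = 1772/265 ≈ 6.687 mcg/mL.
Steady-state peak Cmax,ss = C₀·R ≈ 6.687 × 4.2088 ≈ 28.144 mcg/mL.
Peak 28.1 mcg/mL vs MTC 36 mcg/mL: below toxic threshold.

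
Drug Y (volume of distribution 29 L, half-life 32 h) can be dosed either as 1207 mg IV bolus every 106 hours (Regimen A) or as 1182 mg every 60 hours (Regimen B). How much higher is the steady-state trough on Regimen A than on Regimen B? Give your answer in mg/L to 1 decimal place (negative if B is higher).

-10.6 mg/L

Regimen A: f = (1/2)^(106/32) ≈ 0.1007; Cmin,ss = (1207/29)·f/(1−f) ≈ 4.661 mg/L.
Regimen B: f = (1/2)^(60/32) ≈ 0.2726; Cmin,ss = (1182/29)·f/(1−f) ≈ 15.275 mg/L.
Difference ≈ 4.661 − 15.275 ≈ -10.614 mg/L.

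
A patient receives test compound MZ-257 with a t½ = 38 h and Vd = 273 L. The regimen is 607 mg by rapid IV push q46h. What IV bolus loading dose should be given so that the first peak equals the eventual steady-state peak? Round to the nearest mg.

f = (1/2)^(46/38) ≈ 0.432111; accumulation ratio R = 1/(1−f) ≈ 1.76091.
Loading dose to hit Cmax,ss on first dose: D_load = D_maint·R ≈ 607 × 1.76091 ≈ 1068.87 mg.

1069 mg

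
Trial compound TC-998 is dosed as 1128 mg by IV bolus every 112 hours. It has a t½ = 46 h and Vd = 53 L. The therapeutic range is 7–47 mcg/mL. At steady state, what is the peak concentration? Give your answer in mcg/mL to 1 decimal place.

Over one 112-h interval, 112/46 ≈ 2.4348 half-lives elapse, leaving f ≈ 0.1850 of each dose.
Accumulation ratio R = 1/(1 − f) ≈ 1/0.8150 ≈ 1.2270.
Single-dose peak C₀ = D/Vd = 1128/53 ≈ 21.283 mcg/mL.
Steady-state peak Cmax,ss = C₀·R ≈ 21.283 × 1.2270 ≈ 26.114 mcg/mL.
Peak 26.1 mcg/mL vs MTC 47 mcg/mL: below toxic threshold.

26.1 mcg/mL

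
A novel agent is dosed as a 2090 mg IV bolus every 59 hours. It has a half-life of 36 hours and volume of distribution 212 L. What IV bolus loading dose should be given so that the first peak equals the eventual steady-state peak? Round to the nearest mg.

f = (1/2)^(59/36) ≈ 0.321104; accumulation ratio R = 1/(1−f) ≈ 1.47298.
Loading dose to hit Cmax,ss on first dose: D_load = D_maint·R ≈ 2090 × 1.47298 ≈ 3078.53 mg.

3079 mg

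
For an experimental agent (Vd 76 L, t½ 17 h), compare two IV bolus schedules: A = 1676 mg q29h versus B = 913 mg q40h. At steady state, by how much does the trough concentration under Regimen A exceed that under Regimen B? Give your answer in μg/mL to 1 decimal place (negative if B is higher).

6.8 μg/mL

Regimen A: f = (1/2)^(29/17) ≈ 0.3065; Cmin,ss = (1676/76)·f/(1−f) ≈ 9.746 μg/mL.
Regimen B: f = (1/2)^(40/17) ≈ 0.1957; Cmin,ss = (913/76)·f/(1−f) ≈ 2.923 μg/mL.
Difference ≈ 9.746 − 2.923 ≈ 6.823 μg/mL.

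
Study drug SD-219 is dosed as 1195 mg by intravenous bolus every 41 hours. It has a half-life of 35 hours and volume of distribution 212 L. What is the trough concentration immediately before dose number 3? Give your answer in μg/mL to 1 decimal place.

3.6 μg/mL

f = (1/2)^(τ/t½) = (1/2)^(41/35) ≈ 0.4440.
C₀ = D/Vd = 1195/212 ≈ 5.637 μg/mL.
Before the 3rd dose, 2 doses have been given. Superposition: Cmin = C₀·(f + f²).
≈ 5.637 × (0.4440 + 0.1971) ≈ 5.637 × 0.6411 ≈ 3.614 μg/mL.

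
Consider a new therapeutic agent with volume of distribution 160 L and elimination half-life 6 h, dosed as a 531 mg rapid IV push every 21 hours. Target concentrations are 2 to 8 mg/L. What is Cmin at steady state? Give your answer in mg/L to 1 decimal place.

Over one 21-h interval, 21/6 ≈ 3.5 half-lives elapse, leaving f ≈ 0.0884 of each dose.
Each bolus raises the concentration by D/Vd = 531/160 ≈ 3.319 mg/L.
Steady-state trough Cmin,ss = C₀·f/(1−f) ≈ 3.319 × 0.0884/0.9116 ≈ 0.322 mg/L.
Trough 0.3 mg/L vs MEC 2 mg/L: subtherapeutic.

0.3 mg/L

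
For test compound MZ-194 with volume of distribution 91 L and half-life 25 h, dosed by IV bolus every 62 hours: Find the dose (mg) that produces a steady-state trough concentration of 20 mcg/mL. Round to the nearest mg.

8334 mg

τ/t½ = 62/25 ≈ 2.48, so f = (1/2)^(62/25) ≈ 0.179244.
Cmin,ss = (D/Vd)·f/(1−f), so D = Cmin,ss·Vd·(1−f)/f.
D = 20 × 91 × (1−f)/f ≈ 20 × 91 × 4.57899 ≈ 8333.76 mg.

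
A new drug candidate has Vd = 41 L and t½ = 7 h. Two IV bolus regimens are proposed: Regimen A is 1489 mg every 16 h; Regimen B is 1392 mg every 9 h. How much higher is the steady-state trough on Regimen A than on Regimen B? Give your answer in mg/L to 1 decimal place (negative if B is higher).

Regimen A: f = (1/2)^(16/7) ≈ 0.2051; Cmin,ss = (1489/41)·f/(1−f) ≈ 9.371 mg/L.
Regimen B: f = (1/2)^(9/7) ≈ 0.4102; Cmin,ss = (1392/41)·f/(1−f) ≈ 23.613 mg/L.
Difference ≈ 9.371 − 23.613 ≈ -14.242 mg/L.

-14.2 mg/L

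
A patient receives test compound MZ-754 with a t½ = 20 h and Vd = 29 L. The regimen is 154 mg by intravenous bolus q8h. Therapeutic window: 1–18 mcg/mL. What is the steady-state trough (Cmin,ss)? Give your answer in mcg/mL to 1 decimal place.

16.6 mcg/mL

τ/t½ = 8/20 ≈ 0.4, so fraction remaining f = (1/2)^(8/20) ≈ 0.7579.
At steady state, accumulation factor R = 1/(1 − e^(−kτ)) ≈ 4.1305.
Single-dose peak C₀ = D/Vd = 154/29 ≈ 5.310 mcg/mL.
Cmax,ss = C₀/(1 − f) ≈ 5.310/0.2421 ≈ 21.933 mcg/mL.
Steady-state trough Cmin,ss = Cmax,ss·f ≈ 21.933 × 0.7579 ≈ 16.623 mcg/mL.
Trough 16.6 mcg/mL vs MEC 1 mcg/mL: adequate.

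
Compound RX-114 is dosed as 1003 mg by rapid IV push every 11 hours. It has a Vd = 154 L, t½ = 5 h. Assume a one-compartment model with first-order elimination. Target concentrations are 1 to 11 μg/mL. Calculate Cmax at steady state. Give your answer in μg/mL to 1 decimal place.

τ/t½ = 11/5 ≈ 2.2, so fraction remaining f = (1/2)^(11/5) ≈ 0.2176.
At steady state, accumulation factor R = 1/(1 − e^(−kτ)) ≈ 1.2781.
Single-dose peak C₀ = D/Vd = 1003/154 ≈ 6.513 μg/mL.
Cmax,ss = C₀/(1 − f) ≈ 6.513/0.7824 ≈ 8.324 μg/mL.
Peak 8.3 μg/mL vs MTC 11 μg/mL: below toxic threshold.

8.3 μg/mL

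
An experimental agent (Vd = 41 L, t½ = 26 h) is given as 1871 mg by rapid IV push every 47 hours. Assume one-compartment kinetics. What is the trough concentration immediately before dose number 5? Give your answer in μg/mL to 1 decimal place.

f = (1/2)^(τ/t½) = (1/2)^(47/26) ≈ 0.2856.
C₀ = D/Vd = 1871/41 ≈ 45.634 μg/mL.
Before the 5th dose, 4 doses have been given. Superposition: Cmin = C₀·(f + f² + … + f^4).
≈ 45.634 × (0.2856 + 0.0816 + 0.0233 + 0.0067) ≈ 45.634 × 0.3972 ≈ 18.126 μg/mL.

18.1 μg/mL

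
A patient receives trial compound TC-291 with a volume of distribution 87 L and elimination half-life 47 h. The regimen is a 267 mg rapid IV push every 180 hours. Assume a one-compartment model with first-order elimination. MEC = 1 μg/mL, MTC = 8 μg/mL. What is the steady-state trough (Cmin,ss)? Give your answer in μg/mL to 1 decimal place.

Over one 180-h interval, 180/47 ≈ 3.8298 half-lives elapse, leaving f ≈ 0.0703 of each dose.
Accumulation ratio R = 1/(1 − f) ≈ 1/0.9297 ≈ 1.0756.
Each bolus raises the concentration by D/Vd = 267/87 ≈ 3.069 μg/mL.
Cmax,ss = C₀/(1 − f) ≈ 3.069/0.9297 ≈ 3.301 μg/mL.
One interval later, Cmin,ss = Cmax,ss·e^(−kτ) ≈ 3.301 × 0.0703 ≈ 0.232 μg/mL.
Trough 0.2 μg/mL vs MEC 1 μg/mL: subtherapeutic.

0.2 μg/mL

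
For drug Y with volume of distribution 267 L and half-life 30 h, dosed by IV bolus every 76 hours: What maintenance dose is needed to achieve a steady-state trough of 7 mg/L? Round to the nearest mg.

8951 mg

τ/t½ = 76/30 ≈ 2.5333, so f = (1/2)^(76/30) ≈ 0.172739.
Cmin,ss = (D/Vd)·f/(1−f), so D = Cmin,ss·Vd·(1−f)/f.
D = 7 × 267 × (1−f)/f ≈ 7 × 267 × 4.78908 ≈ 8950.79 mg.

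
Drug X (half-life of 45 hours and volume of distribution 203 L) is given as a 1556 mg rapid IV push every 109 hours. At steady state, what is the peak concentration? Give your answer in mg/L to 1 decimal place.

Over one 109-h interval, 109/45 ≈ 2.4222 half-lives elapse, leaving f ≈ 0.1866 of each dose.
Accumulation ratio R = 1/(1 − f) ≈ 1/0.8134 ≈ 1.2294.
Single-dose peak C₀ = D/Vd = 1556/203 ≈ 7.665 mg/L.
Cmax,ss = C₀/(1 − f) ≈ 7.665/0.8134 ≈ 9.423 mg/L.

9.4 mg/L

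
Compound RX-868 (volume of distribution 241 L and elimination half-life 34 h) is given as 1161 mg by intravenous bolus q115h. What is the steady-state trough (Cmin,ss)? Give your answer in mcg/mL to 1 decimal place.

τ/t½ = 115/34 ≈ 3.3824, so fraction remaining f = (1/2)^(115/34) ≈ 0.0959.
Each bolus raises the concentration by D/Vd = 1161/241 ≈ 4.817 mcg/mL.
Steady-state trough Cmin,ss = C₀·f/(1−f) ≈ 4.817 × 0.0959/0.9041 ≈ 0.511 mcg/mL.

0.5 mcg/mL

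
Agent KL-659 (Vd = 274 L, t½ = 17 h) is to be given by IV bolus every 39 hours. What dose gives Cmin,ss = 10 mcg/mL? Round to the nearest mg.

τ/t½ = 39/17 ≈ 2.2941, so f = (1/2)^(39/17) ≈ 0.203893.
Cmin,ss = (D/Vd)·f/(1−f), so D = Cmin,ss·Vd·(1−f)/f.
D = 10 × 274 × (1−f)/f ≈ 10 × 274 × 3.90453 ≈ 10698.41 mg.

10698 mg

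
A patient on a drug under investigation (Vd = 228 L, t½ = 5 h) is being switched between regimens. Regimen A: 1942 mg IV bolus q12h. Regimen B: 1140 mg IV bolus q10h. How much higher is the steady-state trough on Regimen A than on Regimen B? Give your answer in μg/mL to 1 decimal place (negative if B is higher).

Regimen A: f = (1/2)^(12/5) ≈ 0.1895; Cmin,ss = (1942/228)·f/(1−f) ≈ 1.991 μg/mL.
Regimen B: f = (1/2)^(10/5) ≈ 0.2500; Cmin,ss = (1140/228)·f/(1−f) ≈ 1.667 μg/mL.
Difference ≈ 1.991 − 1.667 ≈ 0.324 μg/mL.

0.3 μg/mL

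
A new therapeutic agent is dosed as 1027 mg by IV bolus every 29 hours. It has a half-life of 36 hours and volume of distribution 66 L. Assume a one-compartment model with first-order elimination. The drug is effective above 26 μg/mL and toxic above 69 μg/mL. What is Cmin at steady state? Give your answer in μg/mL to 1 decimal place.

20.8 μg/mL

Over one 29-h interval, 29/36 ≈ 0.80556 half-lives elapse, leaving f ≈ 0.5721 of each dose.
Single-dose peak C₀ = D/Vd = 1027/66 ≈ 15.561 μg/mL.
Steady-state trough Cmin,ss = C₀·f/(1−f) ≈ 15.561 × 0.5721/0.4279 ≈ 20.805 μg/mL.
Trough 20.8 μg/mL vs MEC 26 μg/mL: subtherapeutic.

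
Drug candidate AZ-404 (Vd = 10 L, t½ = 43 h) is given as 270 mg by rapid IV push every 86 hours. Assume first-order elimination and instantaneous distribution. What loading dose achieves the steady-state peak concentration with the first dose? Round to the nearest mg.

f = (1/2)^(86/43) ≈ 0.250000; accumulation ratio R = 1/(1−f) ≈ 1.33333.
Loading dose to hit Cmax,ss on first dose: D_load = D_maint·R ≈ 270 × 1.33333 ≈ 360.00 mg.

360 mg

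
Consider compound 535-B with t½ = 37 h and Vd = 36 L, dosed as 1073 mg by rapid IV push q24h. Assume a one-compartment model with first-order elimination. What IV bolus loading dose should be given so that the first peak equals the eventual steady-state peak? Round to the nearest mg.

f = (1/2)^(24/37) ≈ 0.637878; accumulation ratio R = 1/(1−f) ≈ 2.76150.
Loading dose to hit Cmax,ss on first dose: D_load = D_maint·R ≈ 1073 × 2.76150 ≈ 2963.09 mg.

2963 mg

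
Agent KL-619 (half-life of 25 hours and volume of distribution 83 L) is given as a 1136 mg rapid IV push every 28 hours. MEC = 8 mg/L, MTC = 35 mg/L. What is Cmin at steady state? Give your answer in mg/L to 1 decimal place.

11.7 mg/L

k = ln2/t½ = ln2/25 ≈ 0.027726 h⁻¹; fraction remaining f = e^(−kτ) = e^(−0.027726×28) ≈ 0.4601.
At steady state, accumulation factor R = 1/(1 − e^(−kτ)) ≈ 1.8522.
Each bolus raises the concentration by D/Vd = 1136/83 ≈ 13.687 mg/L.
Cmax,ss = C₀/(1 − f) ≈ 13.687/0.5399 ≈ 25.351 mg/L.
Steady-state trough Cmin,ss = Cmax,ss·f ≈ 25.351 × 0.4601 ≈ 11.664 mg/L.
Trough 11.7 mg/L vs MEC 8 mg/L: adequate.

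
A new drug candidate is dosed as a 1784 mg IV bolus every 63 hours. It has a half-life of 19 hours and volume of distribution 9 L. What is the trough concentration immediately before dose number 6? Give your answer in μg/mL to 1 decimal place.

f = (1/2)^(τ/t½) = (1/2)^(63/19) ≈ 0.1004.
C₀ = D/Vd = 1784/9 ≈ 198.222 μg/mL.
Before the 6th dose, 5 doses have been given. Superposition: Cmin = C₀·(f + f² + … + f^5).
≈ 198.222 × (0.1004 + 0.0101 + 0.0010 + 0.0001 + 0.0000) ≈ 198.222 × 0.1116 ≈ 22.122 μg/mL.

22.1 μg/mL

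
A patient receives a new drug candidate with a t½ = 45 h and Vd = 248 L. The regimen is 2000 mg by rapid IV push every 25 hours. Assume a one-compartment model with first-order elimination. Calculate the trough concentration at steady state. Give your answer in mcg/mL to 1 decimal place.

Over one 25-h interval, 25/45 ≈ 0.55556 half-lives elapse, leaving f ≈ 0.6804 of each dose.
At steady state, accumulation factor R = 1/(1 − e^(−kτ)) ≈ 3.1289.
Single-dose peak C₀ = D/Vd = 2000/248 ≈ 8.065 mcg/mL.
Steady-state peak Cmax,ss = C₀·R ≈ 8.065 × 3.1289 ≈ 25.235 mcg/mL.
One interval later, Cmin,ss = Cmax,ss·e^(−kτ) ≈ 25.235 × 0.6804 ≈ 17.170 mcg/mL.

17.2 mcg/mL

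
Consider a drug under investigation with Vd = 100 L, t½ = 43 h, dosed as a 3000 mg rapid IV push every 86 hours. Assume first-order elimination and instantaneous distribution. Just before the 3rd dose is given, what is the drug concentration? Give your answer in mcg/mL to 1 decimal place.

9.4 mcg/mL

f = (1/2)^(τ/t½) = (1/2)^(86/43) ≈ 0.2500.
C₀ = D/Vd = 3000/100 ≈ 30.000 mcg/mL.
Before the 3rd dose, 2 doses have been given. Superposition: Cmin = C₀·(f + f²).
≈ 30.000 × (0.2500 + 0.0625) ≈ 30.000 × 0.3125 ≈ 9.375 mcg/mL.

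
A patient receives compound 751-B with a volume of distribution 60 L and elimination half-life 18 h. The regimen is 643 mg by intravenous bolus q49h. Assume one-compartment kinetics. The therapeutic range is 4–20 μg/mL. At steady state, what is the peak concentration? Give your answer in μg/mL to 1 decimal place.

12.6 μg/mL

τ/t½ = 49/18 ≈ 2.7222, so fraction remaining f = (1/2)^(49/18) ≈ 0.1515.
At steady state, accumulation factor R = 1/(1 − e^(−kτ)) ≈ 1.1786.
Single-dose peak C₀ = D/Vd = 643/60 ≈ 10.717 μg/mL.
Steady-state peak Cmax,ss = C₀·R ≈ 10.717 × 1.1786 ≈ 12.631 μg/mL.
Peak 12.6 μg/mL vs MTC 20 μg/mL: below toxic threshold.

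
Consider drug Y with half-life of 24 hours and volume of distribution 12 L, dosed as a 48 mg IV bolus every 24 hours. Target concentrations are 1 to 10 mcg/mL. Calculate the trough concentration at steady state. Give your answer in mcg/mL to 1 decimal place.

4.0 mcg/mL

The dosing interval is 1 half-life, so f = 2^(−1) = 0.5.
Accumulation ratio R = 1/(1 − f) = 1/0.5 = 2/1.
Single-dose peak C₀ = D/Vd = 48/12 = 4 mcg/mL.
Steady-state peak Cmax,ss = C₀·R = 4 × 2/1 ≈ 8.000 mcg/mL.
Steady-state trough Cmin,ss = Cmax,ss·f ≈ 8.000 × 0.5 ≈ 4.000 mcg/mL.
Trough 4.0 mcg/mL vs MEC 1 mcg/mL: adequate.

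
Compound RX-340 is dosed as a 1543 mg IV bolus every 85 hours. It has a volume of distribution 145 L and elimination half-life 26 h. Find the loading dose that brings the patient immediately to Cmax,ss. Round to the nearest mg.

f = (1/2)^(85/26) ≈ 0.103720; accumulation ratio R = 1/(1−f) ≈ 1.11572.
Loading dose to hit Cmax,ss on first dose: D_load = D_maint·R ≈ 1543 × 1.11572 ≈ 1721.56 mg.

1722 mg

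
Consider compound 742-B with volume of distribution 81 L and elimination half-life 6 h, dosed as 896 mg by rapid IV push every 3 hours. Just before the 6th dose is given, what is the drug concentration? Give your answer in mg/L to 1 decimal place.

f = (1/2)^(τ/t½) = (1/2)^(3/6) ≈ 0.7071.
C₀ = D/Vd = 896/81 ≈ 11.062 mg/L.
Before the 6th dose, 5 doses have been given. Superposition: Cmin = C₀·(f + f² + … + f^5).
≈ 11.062 × (0.7071 + 0.5000 + 0.3535 + 0.2500 + 0.1768) ≈ 11.062 × 1.9874 ≈ 21.985 mg/L.

22.0 mg/L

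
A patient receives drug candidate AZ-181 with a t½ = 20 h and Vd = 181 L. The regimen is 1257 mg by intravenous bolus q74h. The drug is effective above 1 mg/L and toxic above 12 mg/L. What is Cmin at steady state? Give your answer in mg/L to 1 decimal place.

Over one 74-h interval, 74/20 ≈ 3.7 half-lives elapse, leaving f ≈ 0.0769 of each dose.
Single-dose peak C₀ = D/Vd = 1257/181 ≈ 6.945 mg/L.
Steady-state trough Cmin,ss = C₀·f/(1−f) ≈ 6.945 × 0.0769/0.9231 ≈ 0.579 mg/L.
Trough 0.6 mg/L vs MEC 1 mg/L: subtherapeutic.

0.6 mg/L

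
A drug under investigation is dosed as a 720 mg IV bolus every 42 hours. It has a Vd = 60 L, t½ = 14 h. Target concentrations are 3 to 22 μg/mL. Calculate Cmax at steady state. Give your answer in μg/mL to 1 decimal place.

13.7 μg/mL

The dosing interval is 3 half-lives, so f = 2^(−3) = 0.125.
Accumulation ratio R = 1/(1 − f) = 1/0.875 = 8/7.
Single-dose peak C₀ = D/Vd = 720/60 = 12 μg/mL.
Steady-state peak Cmax,ss = C₀·R = 12 × 8/7 ≈ 13.714 μg/mL.
Peak 13.7 μg/mL vs MTC 22 μg/mL: below toxic threshold.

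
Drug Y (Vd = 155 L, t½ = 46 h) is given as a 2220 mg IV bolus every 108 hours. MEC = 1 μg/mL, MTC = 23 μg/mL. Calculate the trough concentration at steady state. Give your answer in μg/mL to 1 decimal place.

3.5 μg/mL

Over one 108-h interval, 108/46 ≈ 2.3478 half-lives elapse, leaving f ≈ 0.1964 of each dose.
Accumulation ratio R = 1/(1 − f) ≈ 1/0.8036 ≈ 1.2444.
Single-dose peak C₀ = D/Vd = 2220/155 ≈ 14.323 μg/mL.
Steady-state peak Cmax,ss = C₀·R ≈ 14.323 × 1.2444 ≈ 17.824 μg/mL.
Steady-state trough Cmin,ss = Cmax,ss·f ≈ 17.824 × 0.1964 ≈ 3.501 μg/mL.
Trough 3.5 μg/mL vs MEC 1 μg/mL: adequate.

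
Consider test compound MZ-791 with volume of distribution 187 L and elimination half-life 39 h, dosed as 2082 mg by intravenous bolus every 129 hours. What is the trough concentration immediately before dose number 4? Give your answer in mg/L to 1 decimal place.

f = (1/2)^(τ/t½) = (1/2)^(129/39) ≈ 0.1010.
C₀ = D/Vd = 2082/187 ≈ 11.134 mg/L.
Before the 4th dose, 3 doses have been given. Superposition: Cmin = C₀·(f + f² + … + f^3).
≈ 11.134 × (0.1010 + 0.0102 + 0.0010) ≈ 11.134 × 0.1122 ≈ 1.249 mg/L.

1.2 mg/L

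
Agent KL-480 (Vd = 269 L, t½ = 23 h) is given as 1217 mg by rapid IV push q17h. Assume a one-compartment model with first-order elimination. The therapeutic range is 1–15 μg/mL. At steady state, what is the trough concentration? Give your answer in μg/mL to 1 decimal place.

k = ln2/t½ = ln2/23 ≈ 0.030137 h⁻¹; fraction remaining f = e^(−kτ) = e^(−0.030137×17) ≈ 0.5991.
Accumulation ratio R = 1/(1 − f) ≈ 1/0.4009 ≈ 2.4944.
Each bolus raises the concentration by D/Vd = 1217/269 ≈ 4.524 μg/mL.
Cmax,ss = C₀/(1 − f) ≈ 4.524/0.4009 ≈ 11.285 μg/mL.
One interval later, Cmin,ss = Cmax,ss·e^(−kτ) ≈ 11.285 × 0.5991 ≈ 6.761 μg/mL.
Trough 6.8 μg/mL vs MEC 1 μg/mL: adequate.

6.8 μg/mL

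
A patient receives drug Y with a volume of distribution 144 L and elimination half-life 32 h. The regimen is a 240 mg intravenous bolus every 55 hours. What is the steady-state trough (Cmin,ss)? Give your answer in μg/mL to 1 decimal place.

τ/t½ = 55/32 ≈ 1.7188, so fraction remaining f = (1/2)^(55/32) ≈ 0.3038.
Each bolus raises the concentration by D/Vd = 240/144 ≈ 1.667 μg/mL.
Steady-state trough Cmin,ss = C₀·f/(1−f) ≈ 1.667 × 0.3038/0.6962 ≈ 0.727 μg/mL.

0.7 μg/mL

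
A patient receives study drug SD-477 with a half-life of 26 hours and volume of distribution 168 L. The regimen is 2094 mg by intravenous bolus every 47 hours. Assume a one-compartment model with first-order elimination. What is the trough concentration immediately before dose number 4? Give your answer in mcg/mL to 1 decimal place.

4.9 mcg/mL

f = (1/2)^(τ/t½) = (1/2)^(47/26) ≈ 0.2856.
C₀ = D/Vd = 2094/168 ≈ 12.464 mcg/mL.
Before the 4th dose, 3 doses have been given. Superposition: Cmin = C₀·(f + f² + … + f^3).
≈ 12.464 × (0.2856 + 0.0816 + 0.0233) ≈ 12.464 × 0.3905 ≈ 4.867 mcg/mL.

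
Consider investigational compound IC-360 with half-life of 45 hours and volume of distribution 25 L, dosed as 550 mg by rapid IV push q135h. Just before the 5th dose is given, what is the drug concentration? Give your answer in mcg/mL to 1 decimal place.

f = (1/2)^(τ/t½) = (1/2)^(135/45) ≈ 0.1250.
C₀ = D/Vd = 550/25 ≈ 22.000 mcg/mL.
Before the 5th dose, 4 doses have been given. Superposition: Cmin = C₀·(f + f² + … + f^4).
≈ 22.000 × (0.1250 + 0.0156 + 0.0020 + 0.0002) ≈ 22.000 × 0.1428 ≈ 3.142 mcg/mL.

3.1 mcg/mL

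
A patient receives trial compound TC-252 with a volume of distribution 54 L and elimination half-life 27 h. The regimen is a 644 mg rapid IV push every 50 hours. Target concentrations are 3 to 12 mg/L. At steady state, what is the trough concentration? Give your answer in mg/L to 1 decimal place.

4.6 mg/L

k = ln2/t½ = ln2/27 ≈ 0.025672 h⁻¹; fraction remaining f = e^(−kτ) = e^(−0.025672×50) ≈ 0.2770.
Accumulation ratio R = 1/(1 − f) ≈ 1/0.7230 ≈ 1.3831.
Each bolus raises the concentration by D/Vd = 644/54 ≈ 11.926 mg/L.
Cmax,ss = C₀/(1 − f) ≈ 11.926/0.7230 ≈ 16.495 mg/L.
One interval later, Cmin,ss = Cmax,ss·e^(−kτ) ≈ 16.495 × 0.2770 ≈ 4.569 mg/L.
Trough 4.6 mg/L vs MEC 3 mg/L: adequate.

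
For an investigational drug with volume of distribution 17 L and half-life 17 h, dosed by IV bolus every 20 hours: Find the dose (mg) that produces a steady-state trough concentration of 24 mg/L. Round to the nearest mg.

τ/t½ = 20/17 ≈ 1.1765, so f = (1/2)^(20/17) ≈ 0.442433.
Cmin,ss = (D/Vd)·f/(1−f), so D = Cmin,ss·Vd·(1−f)/f.
D = 24 × 17 × (1−f)/f ≈ 24 × 17 × 1.26023 ≈ 514.17 mg.

514 mg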